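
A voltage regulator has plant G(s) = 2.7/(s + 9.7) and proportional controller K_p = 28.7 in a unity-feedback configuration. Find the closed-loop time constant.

τ = 0.0115 s

Closed-loop transfer function: T(s) = K_p·G(s)/(1 + K_p·G(s)) = 77.49/(s + 9.7 + 77.49) = 77.49/(s + 87.19).
Time constant τ = 1/87.19 = 0.0115 s.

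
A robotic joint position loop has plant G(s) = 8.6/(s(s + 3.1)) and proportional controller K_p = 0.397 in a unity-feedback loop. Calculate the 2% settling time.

The closed-loop denominator s² + 3.1s + 3.414 gives ω_n = √3.414 = 1.848 and ζ = 3.1/(2ω_n) = 0.8389.
2% settling time T_s ≈ 4/(ζω_n) = 4/1.55 = 2.58 s.

T_s ≈ 2.58 s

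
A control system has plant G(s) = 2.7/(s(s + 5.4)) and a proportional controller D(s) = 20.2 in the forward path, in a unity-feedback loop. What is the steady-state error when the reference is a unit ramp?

The loop has one pole at the origin (type 1). Velocity error constant K_v = lim_{s→0} s·D(s)G(s) = 20.2·2.7/5.4 = 10.1.
Steady-state error to a unit ramp: e_ss = 1/K_v = 0.099.

0.099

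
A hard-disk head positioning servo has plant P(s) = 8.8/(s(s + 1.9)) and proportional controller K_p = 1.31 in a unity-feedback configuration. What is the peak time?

T_p = 0.964 s

From 1 + K_pP(s) = 0: s² + 1.9s + 11.53 = 0 ⇒ ω_n = 3.395, ζ = 0.2798.
Damped frequency ω_d = ω_n√(1−ζ²) = 3.26 rad/s, so peak time T_p = π/ω_d = 0.964 s.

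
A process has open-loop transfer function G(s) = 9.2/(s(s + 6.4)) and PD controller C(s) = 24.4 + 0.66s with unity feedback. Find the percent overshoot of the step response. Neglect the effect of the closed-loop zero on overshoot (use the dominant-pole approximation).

23.7%

Forward path: (24.4 + 0.66s)·9.2/(s(s+6.4)). The closed-loop characteristic equation is s² + (6.4 + 9.2·0.66)s + 9.2·24.4 = 0.
That is s² + 12.47s + 224.5 = 0, so ω_n = 14.98 rad/s and ζ = 12.47/(2·14.98) = 0.4162.
%OS = 100·exp(−πζ/√(1−ζ²)) = 23.7%.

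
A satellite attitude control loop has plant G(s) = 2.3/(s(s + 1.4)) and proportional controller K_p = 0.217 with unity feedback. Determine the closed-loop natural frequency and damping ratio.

1 + K_p·G(s) = 0 gives s² + 1.4s + 0.4991 = 0.
Matching s² + 2ζω_n s + ω_n²: ω_n = √0.4991 = 0.7065 rad/s and 2ζω_n = 1.4, so ζ = 1.4/(2·0.7065) = 0.991.

ω_n = 0.706 rad/s, ζ = 0.991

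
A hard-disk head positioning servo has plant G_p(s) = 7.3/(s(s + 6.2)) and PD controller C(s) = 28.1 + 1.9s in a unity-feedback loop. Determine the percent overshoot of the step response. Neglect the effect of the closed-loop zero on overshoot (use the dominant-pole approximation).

Forward path: (28.1 + 1.9s)·7.3/(s(s+6.2)). The closed-loop characteristic equation is s² + (6.2 + 7.3·1.9)s + 7.3·28.1 = 0.
That is s² + 20.07s + 205.1 = 0, so ω_n = 14.32 rad/s and ζ = 20.07/(2·14.32) = 0.7007.
%OS = 100·exp(−πζ/√(1−ζ²)) = 4.57%.

4.57%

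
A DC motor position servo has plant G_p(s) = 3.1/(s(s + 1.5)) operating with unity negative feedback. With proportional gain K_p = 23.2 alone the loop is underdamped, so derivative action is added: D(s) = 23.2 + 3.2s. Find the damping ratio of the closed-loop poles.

ζ = 0.673

Forward path: (23.2 + 3.2s)·3.1/(s(s+1.5)). The closed-loop characteristic equation is s² + (1.5 + 3.1·3.2)s + 3.1·23.2 = 0.
That is s² + 11.42s + 71.92 = 0, so ω_n = 8.481 rad/s and ζ = 11.42/(2·8.481) = 0.6733.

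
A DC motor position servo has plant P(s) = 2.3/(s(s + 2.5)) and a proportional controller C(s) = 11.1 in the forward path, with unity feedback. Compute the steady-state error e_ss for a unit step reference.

The open loop C(s)P(s) has a pole at the origin (type 1), so the static position error constant is infinite and e_ss = 1/(1+∞) = 0.

0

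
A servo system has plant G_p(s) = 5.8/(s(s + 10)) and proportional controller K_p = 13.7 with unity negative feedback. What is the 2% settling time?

The closed-loop denominator s² + 10s + 79.46 gives ω_n = √79.46 = 8.914 and ζ = 10/(2ω_n) = 0.5609.
2% settling time T_s ≈ 4/(ζω_n) = 4/5 = 0.8 s.

T_s ≈ 0.8 s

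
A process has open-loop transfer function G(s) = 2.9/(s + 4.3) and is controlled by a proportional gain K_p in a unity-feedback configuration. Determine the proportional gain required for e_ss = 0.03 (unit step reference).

K_p = 47.9

The loop is type 0, so e_ss(step) = 1/(1 + K_pos) with K_pos = K_p·G(0).
G(0) = 0.6744. Require 1/(1 + K_p·0.6744) = 0.03, so 1 + 0.6744·K_p = 33.33.
K_p = (33.33 − 1)/0.6744 = 47.9.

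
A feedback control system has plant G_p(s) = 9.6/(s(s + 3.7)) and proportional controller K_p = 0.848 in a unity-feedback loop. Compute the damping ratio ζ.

With unity feedback the closed-loop characteristic equation is s² + 3.7s + 0.848·9.6 = s² + 3.7s + 8.141 = 0.
So ω_n² = 8.141 ⇒ ω_n = 2.853 rad/s, and ζ = 3.7/(2ω_n) = 0.648.

ζ = 0.648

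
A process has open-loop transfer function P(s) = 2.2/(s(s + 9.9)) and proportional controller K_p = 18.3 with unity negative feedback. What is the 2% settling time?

The closed-loop denominator s² + 9.9s + 40.26 gives ω_n = √40.26 = 6.345 and ζ = 9.9/(2ω_n) = 0.7801.
2% settling time T_s ≈ 4/(ζω_n) = 4/4.95 = 0.808 s.

T_s ≈ 0.808 s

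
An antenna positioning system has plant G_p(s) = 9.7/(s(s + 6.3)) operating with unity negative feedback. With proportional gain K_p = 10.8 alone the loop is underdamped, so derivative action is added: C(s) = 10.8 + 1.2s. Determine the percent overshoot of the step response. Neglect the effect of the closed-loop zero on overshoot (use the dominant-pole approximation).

0.329%

Forward path: (10.8 + 1.2s)·9.7/(s(s+6.3)). The closed-loop characteristic equation is s² + (6.3 + 9.7·1.2)s + 9.7·10.8 = 0.
That is s² + 17.94s + 104.8 = 0, so ω_n = 10.24 rad/s and ζ = 17.94/(2·10.24) = 0.8764.
%OS = 100·exp(−πζ/√(1−ζ²)) = 0.329%.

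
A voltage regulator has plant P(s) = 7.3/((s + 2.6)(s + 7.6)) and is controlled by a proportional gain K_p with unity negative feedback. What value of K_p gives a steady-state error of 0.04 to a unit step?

Steady-state error for a unit step on this type-0 loop is 1/(1 + K_p·P(0)).
P(0) = 0.3694. Require 1/(1 + K_p·0.3694) = 0.04, so 1 + 0.3694·K_p = 25.
K_p = (25 − 1)/0.3694 = 65.

K_p = 65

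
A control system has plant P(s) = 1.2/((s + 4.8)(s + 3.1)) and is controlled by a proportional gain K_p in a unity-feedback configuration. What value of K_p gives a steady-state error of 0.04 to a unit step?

K_p = 298

Steady-state error for a unit step on this type-0 loop is 1/(1 + K_p·P(0)).
P(0) = 0.08065. Require 1/(1 + K_p·0.08065) = 0.04, so 1 + 0.08065·K_p = 25.
K_p = (25 − 1)/0.08065 = 298.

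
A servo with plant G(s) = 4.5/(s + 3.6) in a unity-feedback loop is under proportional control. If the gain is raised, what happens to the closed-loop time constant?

The closed-loop bandwidth 3.6+K_p·4.5 grows with K_p, so τ shrinks.

decrease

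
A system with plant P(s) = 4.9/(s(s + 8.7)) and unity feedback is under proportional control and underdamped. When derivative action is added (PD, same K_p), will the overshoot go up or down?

decrease

With PD the characteristic equation becomes s² + (a + K·K_d)s + K·K_p = 0; the damping term grows, ζ rises, overshoot falls.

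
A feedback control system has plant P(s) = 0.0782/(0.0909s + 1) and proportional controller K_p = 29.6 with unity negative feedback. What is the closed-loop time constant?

τ = 0.0274 s

Closed loop: T(s) = K_p·P/(1+K_p·P) = 2.315/(0.0909s + 1 + 2.315), with pole at s = −(1 + 2.315)/0.0909 = −36.47.
Closed-loop time constant τ = 1/36.47 = 0.0274 s.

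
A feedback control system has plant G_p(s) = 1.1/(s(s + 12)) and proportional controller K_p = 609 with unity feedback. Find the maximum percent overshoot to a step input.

47.3%

From 1 + K_pG_p(s) = 0: s² + 12s + 669.9 = 0 ⇒ ω_n = 25.88, ζ = 0.2318.
%OS = 100·exp(−πζ/√(1−ζ²)) = 100·exp(−π·0.2318/√0.9463) = 47.3%.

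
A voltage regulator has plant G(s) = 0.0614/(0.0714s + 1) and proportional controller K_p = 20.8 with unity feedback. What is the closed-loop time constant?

τ = 0.0314 s

Closed loop: T(s) = K_p·G/(1+K_p·G) = 1.277/(0.0714s + 1 + 1.277), with pole at s = −(1 + 1.277)/0.0714 = −31.89.
Closed-loop time constant τ = 1/31.89 = 0.0314 s.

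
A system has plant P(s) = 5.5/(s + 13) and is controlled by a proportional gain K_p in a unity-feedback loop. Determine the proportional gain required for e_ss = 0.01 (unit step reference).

The loop is type 0, so e_ss(step) = 1/(1 + K_pos) with K_pos = K_p·P(0).
P(0) = 0.4231. Require 1/(1 + K_p·0.4231) = 0.01, so 1 + 0.4231·K_p = 100.
K_p = (100 − 1)/0.4231 = 234.

K_p = 234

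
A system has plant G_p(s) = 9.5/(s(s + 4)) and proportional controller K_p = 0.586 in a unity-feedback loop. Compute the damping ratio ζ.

The closed-loop denominator is s(s+4) + 0.586·9.5 = s² + 4s + 5.567.
Matching s² + 2ζω_n s + ω_n²: ω_n = √5.567 = 2.359 rad/s and 2ζω_n = 4, so ζ = 4/(2·2.359) = 0.848.

ζ = 0.848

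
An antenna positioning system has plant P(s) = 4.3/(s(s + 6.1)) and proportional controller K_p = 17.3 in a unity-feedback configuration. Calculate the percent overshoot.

From 1 + K_pP(s) = 0: s² + 6.1s + 74.39 = 0 ⇒ ω_n = 8.625, ζ = 0.3536.
%OS = 100·exp(−πζ/√(1−ζ²)) = 100·exp(−π·0.3536/√0.8749) = 30.5%.

30.5%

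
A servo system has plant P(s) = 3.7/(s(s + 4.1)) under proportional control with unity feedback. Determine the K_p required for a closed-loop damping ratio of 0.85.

Closed-loop characteristic equation: s² + 4.1s + K_p·3.7 = 0.
So ω_n = √(3.7K_p) and 2ζω_n = 4.1, giving ζ = 4.1/(2√(3.7K_p)).
Setting ζ = 0.85: √(3.7K_p) = 4.1/(2·0.85) = 2.412, so K_p = 5.817/3.7 = 1.57.

K_p = 1.57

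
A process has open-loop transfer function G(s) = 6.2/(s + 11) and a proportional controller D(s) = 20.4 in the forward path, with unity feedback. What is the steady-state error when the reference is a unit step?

The loop is type 0. Static position error constant K_pos = D(0)·G(0) = 20.4·0.5636 = 11.5.
Steady-state error to a unit step: e_ss = 1/(1+K_pos) = 1/12.5 = 0.08.

0.08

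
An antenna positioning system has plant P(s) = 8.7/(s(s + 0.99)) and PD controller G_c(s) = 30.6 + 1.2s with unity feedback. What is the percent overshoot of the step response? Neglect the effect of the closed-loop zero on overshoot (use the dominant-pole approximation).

Forward path: (30.6 + 1.2s)·8.7/(s(s+0.99)). The closed-loop characteristic equation is s² + (0.99 + 8.7·1.2)s + 8.7·30.6 = 0.
That is s² + 11.43s + 266.2 = 0, so ω_n = 16.32 rad/s and ζ = 11.43/(2·16.32) = 0.3503.
%OS = 100·exp(−πζ/√(1−ζ²)) = 30.9%.

30.9%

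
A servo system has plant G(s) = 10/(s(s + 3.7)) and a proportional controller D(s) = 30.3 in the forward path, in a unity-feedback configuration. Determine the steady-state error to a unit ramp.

0.0122

The loop has one pole at the origin (type 1). Velocity error constant K_v = lim_{s→0} s·D(s)G(s) = 30.3·10/3.7 = 81.89.
Steady-state error to a unit ramp: e_ss = 1/K_v = 0.0122.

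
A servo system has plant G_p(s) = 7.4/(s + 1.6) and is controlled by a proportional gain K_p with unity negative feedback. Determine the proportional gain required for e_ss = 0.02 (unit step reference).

The loop is type 0, so e_ss(step) = 1/(1 + K_pos) with K_pos = K_p·G_p(0).
G_p(0) = 4.625. Require 1/(1 + K_p·4.625) = 0.02, so 1 + 4.625·K_p = 50.
K_p = (50 − 1)/4.625 = 10.6.

K_p = 10.6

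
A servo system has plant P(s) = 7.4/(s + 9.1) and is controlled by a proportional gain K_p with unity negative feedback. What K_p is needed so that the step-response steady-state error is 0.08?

The loop is type 0, so e_ss(step) = 1/(1 + K_pos) with K_pos = K_p·P(0).
P(0) = 0.8132. Require 1/(1 + K_p·0.8132) = 0.08, so 1 + 0.8132·K_p = 12.5.
K_p = (12.5 − 1)/0.8132 = 14.1.

K_p = 14.1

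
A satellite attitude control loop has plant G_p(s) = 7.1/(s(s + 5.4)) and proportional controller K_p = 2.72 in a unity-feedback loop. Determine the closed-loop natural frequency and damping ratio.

The closed-loop denominator is s(s+5.4) + 2.72·7.1 = s² + 5.4s + 19.31.
Matching s² + 2ζω_n s + ω_n²: ω_n = √19.31 = 4.395 rad/s and 2ζω_n = 5.4, so ζ = 5.4/(2·4.395) = 0.614.

ω_n = 4.39 rad/s, ζ = 0.614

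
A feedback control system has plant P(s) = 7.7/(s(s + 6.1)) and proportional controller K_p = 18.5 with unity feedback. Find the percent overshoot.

Closed-loop characteristic equation: s² + 6.1s + 142.5 = 0, so ω_n = 11.94 rad/s and ζ = 6.1/(2·11.94) = 0.2555.
%OS = 100·exp(−πζ/√(1−ζ²)) = 100·exp(−π·0.2555/√0.9347) = 43.6%.

43.6%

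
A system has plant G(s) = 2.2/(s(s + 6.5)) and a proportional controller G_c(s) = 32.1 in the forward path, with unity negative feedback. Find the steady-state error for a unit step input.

0

The open loop G_c(s)G(s) has a pole at the origin (type 1), so the static position error constant is infinite and e_ss = 1/(1+∞) = 0.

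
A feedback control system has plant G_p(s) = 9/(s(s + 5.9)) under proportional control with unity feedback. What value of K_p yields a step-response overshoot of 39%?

From %OS = 100·exp(−πζ/√(1−ζ²)) = 39%, ζ = −ln(0.39)/√(π²+ln²(0.39)) = 0.2871.
Characteristic equation s² + 5.9s + 9K_p = 0 gives ζ = 5.9/(2√(9K_p)).
Setting ζ = 0.2871: √(9K_p) = 5.9/(2·0.2871) = 10.27, so K_p = 105.6/9 = 11.7.

K_p = 11.7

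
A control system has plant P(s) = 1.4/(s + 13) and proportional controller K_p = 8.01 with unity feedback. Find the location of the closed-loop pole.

Closed-loop transfer function: T(s) = K_p·P(s)/(1 + K_p·P(s)) = 11.21/(s + 13 + 11.21) = 11.21/(s + 24.21).
The closed-loop pole is at s = −24.21.

s = -24.21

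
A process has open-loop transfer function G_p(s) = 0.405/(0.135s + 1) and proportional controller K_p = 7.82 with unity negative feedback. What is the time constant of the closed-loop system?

Closed loop: T(s) = K_p·G_p/(1+K_p·G_p) = 3.167/(0.135s + 1 + 3.167), with pole at s = −(1 + 3.167)/0.135 = −30.87.
Closed-loop time constant τ = 1/30.87 = 0.0324 s.

τ = 0.0324 s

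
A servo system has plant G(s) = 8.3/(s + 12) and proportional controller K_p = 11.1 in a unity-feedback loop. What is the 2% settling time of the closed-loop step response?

T_s ≈ 0.0384 s

Closed-loop transfer function: T(s) = K_p·G(s)/(1 + K_p·G(s)) = 92.13/(s + 12 + 92.13) = 92.13/(s + 104.1).
Time constant τ = 1/104.1 = 0.009603 s, so the 2% settling time is about 4τ = 0.0384 s.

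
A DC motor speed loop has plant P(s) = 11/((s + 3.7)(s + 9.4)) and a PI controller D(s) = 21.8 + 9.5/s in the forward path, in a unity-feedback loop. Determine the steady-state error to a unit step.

The open loop D(s)P(s) has a pole at the origin (type 1), so the static position error constant is infinite and e_ss = 1/(1+∞) = 0.

0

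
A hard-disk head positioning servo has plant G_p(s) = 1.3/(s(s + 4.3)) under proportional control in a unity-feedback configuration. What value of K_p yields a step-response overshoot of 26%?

K_p = 22.9

From %OS = 100·exp(−πζ/√(1−ζ²)) = 26%, ζ = −ln(0.26)/√(π²+ln²(0.26)) = 0.3941.
Characteristic equation s² + 4.3s + 1.3K_p = 0 gives ζ = 4.3/(2√(1.3K_p)).
Setting ζ = 0.3941: √(1.3K_p) = 4.3/(2·0.3941) = 5.456, so K_p = 29.76/1.3 = 22.9.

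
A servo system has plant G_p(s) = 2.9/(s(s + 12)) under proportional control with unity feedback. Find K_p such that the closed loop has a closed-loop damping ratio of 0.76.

K_p = 21.5

Closed-loop characteristic equation: s² + 12s + K_p·2.9 = 0.
So ω_n = √(2.9K_p) and 2ζω_n = 12, giving ζ = 12/(2√(2.9K_p)).
Setting ζ = 0.76: √(2.9K_p) = 12/(2·0.76) = 7.895, so K_p = 62.33/2.9 = 21.5.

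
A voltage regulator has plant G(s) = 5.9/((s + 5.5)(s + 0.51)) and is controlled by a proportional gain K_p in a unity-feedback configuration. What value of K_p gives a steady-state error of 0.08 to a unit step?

K_p = 5.47

The loop is type 0, so e_ss(step) = 1/(1 + K_pos) with K_pos = K_p·G(0).
G(0) = 2.103. Require 1/(1 + K_p·2.103) = 0.08, so 1 + 2.103·K_p = 12.5.
K_p = (12.5 − 1)/2.103 = 5.47.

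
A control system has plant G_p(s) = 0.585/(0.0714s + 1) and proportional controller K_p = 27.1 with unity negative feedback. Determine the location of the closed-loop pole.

s = -236

Closed loop: T(s) = K_p·G_p/(1+K_p·G_p) = 15.85/(0.0714s + 1 + 15.85), with pole at s = −(1 + 15.85)/0.0714 = −236.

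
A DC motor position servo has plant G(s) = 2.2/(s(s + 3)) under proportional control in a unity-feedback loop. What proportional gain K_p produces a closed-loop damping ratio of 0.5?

Closed-loop characteristic equation: s² + 3s + K_p·2.2 = 0.
So ω_n = √(2.2K_p) and 2ζω_n = 3, giving ζ = 3/(2√(2.2K_p)).
Setting ζ = 0.5: √(2.2K_p) = 3/(2·0.5) = 3, so K_p = 9/2.2 = 4.09.

K_p = 4.09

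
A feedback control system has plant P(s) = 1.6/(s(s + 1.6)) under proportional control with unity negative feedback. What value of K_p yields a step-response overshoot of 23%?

K_p = 2.23

From %OS = 100·exp(−πζ/√(1−ζ²)) = 23%, ζ = −ln(0.23)/√(π²+ln²(0.23)) = 0.4237.
Characteristic equation s² + 1.6s + 1.6K_p = 0 gives ζ = 1.6/(2√(1.6K_p)).
Setting ζ = 0.4237: √(1.6K_p) = 1.6/(2·0.4237) = 1.888, so K_p = 3.564/1.6 = 2.23.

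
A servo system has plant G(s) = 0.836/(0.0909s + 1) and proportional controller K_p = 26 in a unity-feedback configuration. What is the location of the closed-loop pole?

Closed loop: T(s) = K_p·G/(1+K_p·G) = 21.74/(0.0909s + 1 + 21.74), with pole at s = −(1 + 21.74)/0.0909 = −250.1.

s = -250.1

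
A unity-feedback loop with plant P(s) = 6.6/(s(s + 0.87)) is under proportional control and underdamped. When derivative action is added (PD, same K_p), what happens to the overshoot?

decrease

With PD the characteristic equation becomes s² + (a + K·K_d)s + K·K_p = 0; the damping term grows, ζ rises, overshoot falls.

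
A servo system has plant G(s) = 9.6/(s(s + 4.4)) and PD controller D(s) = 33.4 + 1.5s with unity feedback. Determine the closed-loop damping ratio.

ζ = 0.525

Forward path: (33.4 + 1.5s)·9.6/(s(s+4.4)). The closed-loop characteristic equation is s² + (4.4 + 9.6·1.5)s + 9.6·33.4 = 0.
That is s² + 18.8s + 320.6 = 0, so ω_n = 17.91 rad/s and ζ = 18.8/(2·17.91) = 0.525.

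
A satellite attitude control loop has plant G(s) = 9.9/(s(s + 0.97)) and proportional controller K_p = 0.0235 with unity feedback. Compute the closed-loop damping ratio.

ζ = 1.01

1 + K_p·G(s) = 0 gives s² + 0.97s + 0.2326 = 0.
So ω_n² = 0.2326 ⇒ ω_n = 0.4823 rad/s, and ζ = 0.97/(2ω_n) = 1.01.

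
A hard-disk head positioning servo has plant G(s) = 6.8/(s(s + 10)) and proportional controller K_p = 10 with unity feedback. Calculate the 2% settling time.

T_s ≈ 0.8 s

The closed-loop denominator s² + 10s + 68 gives ω_n = √68 = 8.246 and ζ = 10/(2ω_n) = 0.6063.
2% settling time T_s ≈ 4/(ζω_n) = 4/5 = 0.8 s.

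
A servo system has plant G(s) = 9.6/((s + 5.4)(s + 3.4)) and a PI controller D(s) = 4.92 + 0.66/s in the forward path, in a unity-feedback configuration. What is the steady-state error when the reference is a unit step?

0

The open loop D(s)G(s) has a pole at the origin (type 1), so the static position error constant is infinite and e_ss = 1/(1+∞) = 0.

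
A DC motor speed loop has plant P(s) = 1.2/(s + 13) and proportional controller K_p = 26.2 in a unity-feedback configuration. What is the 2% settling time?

Closed-loop transfer function: T(s) = K_p·P(s)/(1 + K_p·P(s)) = 31.44/(s + 13 + 31.44) = 31.44/(s + 44.44).
Time constant τ = 1/44.44 = 0.0225 s, so the 2% settling time is about 4τ = 0.09 s.

T_s ≈ 0.09 s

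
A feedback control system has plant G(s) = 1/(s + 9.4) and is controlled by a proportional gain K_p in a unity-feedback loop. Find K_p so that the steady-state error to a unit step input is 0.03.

K_p = 304

Steady-state error for a unit step on this type-0 loop is 1/(1 + K_p·G(0)).
G(0) = 0.1064. Require 1/(1 + K_p·0.1064) = 0.03, so 1 + 0.1064·K_p = 33.33.
K_p = (33.33 − 1)/0.1064 = 304.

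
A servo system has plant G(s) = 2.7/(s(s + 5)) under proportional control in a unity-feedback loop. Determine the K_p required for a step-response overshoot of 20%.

K_p = 11.1

From %OS = 100·exp(−πζ/√(1−ζ²)) = 20%, ζ = −ln(0.2)/√(π²+ln²(0.2)) = 0.4559.
Characteristic equation s² + 5s + 2.7K_p = 0 gives ζ = 5/(2√(2.7K_p)).
Setting ζ = 0.4559: √(2.7K_p) = 5/(2·0.4559) = 5.483, so K_p = 30.06/2.7 = 11.1.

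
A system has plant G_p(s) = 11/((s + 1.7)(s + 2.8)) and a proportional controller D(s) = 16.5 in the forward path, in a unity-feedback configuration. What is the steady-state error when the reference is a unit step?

The loop is type 0. Static position error constant K_pos = D(0)·G_p(0) = 16.5·2.311 = 38.13.
Steady-state error to a unit step: e_ss = 1/(1+K_pos) = 1/39.13 = 0.0256.

0.0256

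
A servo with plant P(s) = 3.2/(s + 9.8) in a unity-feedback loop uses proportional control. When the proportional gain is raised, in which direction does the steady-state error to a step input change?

decrease

The position error constant K_pos = K_p·P(0) grows with K_p, and e_ss = 1/(1+K_pos) falls.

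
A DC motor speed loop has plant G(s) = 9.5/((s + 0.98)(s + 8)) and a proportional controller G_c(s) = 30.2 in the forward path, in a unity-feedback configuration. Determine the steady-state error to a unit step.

0.0266

The loop is type 0. Static position error constant K_pos = G_c(0)·G(0) = 30.2·1.212 = 36.59.
Steady-state error to a unit step: e_ss = 1/(1+K_pos) = 1/37.59 = 0.0266.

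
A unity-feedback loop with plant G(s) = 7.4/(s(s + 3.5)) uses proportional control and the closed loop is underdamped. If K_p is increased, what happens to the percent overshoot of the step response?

ζ = 3.5/(2√(7.4K_p)) decreases as K_p grows; lower damping means more overshoot.

increase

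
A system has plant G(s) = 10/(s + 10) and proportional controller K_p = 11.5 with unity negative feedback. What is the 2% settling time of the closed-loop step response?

Closed-loop transfer function: T(s) = K_p·G(s)/(1 + K_p·G(s)) = 115/(s + 10 + 115) = 115/(s + 125).
Time constant τ = 1/125 = 0.008 s, so the 2% settling time is about 4τ = 0.032 s.

T_s ≈ 0.032 s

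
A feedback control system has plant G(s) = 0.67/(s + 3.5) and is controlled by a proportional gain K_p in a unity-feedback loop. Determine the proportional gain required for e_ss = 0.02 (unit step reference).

K_p = 256

For a type-0 loop with proportional control, e_ss = 1/(1 + K_p·G(0)).
G(0) = 0.1914. Require 1/(1 + K_p·0.1914) = 0.02, so 1 + 0.1914·K_p = 50.
K_p = (50 − 1)/0.1914 = 256.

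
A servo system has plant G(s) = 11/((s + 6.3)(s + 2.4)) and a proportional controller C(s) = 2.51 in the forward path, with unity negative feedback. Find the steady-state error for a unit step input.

0.354

The loop is type 0. Static position error constant K_pos = C(0)·G(0) = 2.51·0.7275 = 1.826.
Steady-state error to a unit step: e_ss = 1/(1+K_pos) = 1/2.826 = 0.354.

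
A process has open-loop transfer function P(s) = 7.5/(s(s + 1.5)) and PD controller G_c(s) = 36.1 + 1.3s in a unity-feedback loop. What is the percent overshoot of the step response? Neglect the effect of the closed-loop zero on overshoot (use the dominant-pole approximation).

31.9%

Forward path: (36.1 + 1.3s)·7.5/(s(s+1.5)). The closed-loop characteristic equation is s² + (1.5 + 7.5·1.3)s + 7.5·36.1 = 0.
That is s² + 11.25s + 270.8 = 0, so ω_n = 16.45 rad/s and ζ = 11.25/(2·16.45) = 0.3419.
%OS = 100·exp(−πζ/√(1−ζ²)) = 31.9%.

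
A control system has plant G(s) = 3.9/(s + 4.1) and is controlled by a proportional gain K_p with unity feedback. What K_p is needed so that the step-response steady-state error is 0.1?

For a type-0 loop with proportional control, e_ss = 1/(1 + K_p·G(0)).
G(0) = 0.9512. Require 1/(1 + K_p·0.9512) = 0.1, so 1 + 0.9512·K_p = 10.
K_p = (10 − 1)/0.9512 = 9.46.

K_p = 9.46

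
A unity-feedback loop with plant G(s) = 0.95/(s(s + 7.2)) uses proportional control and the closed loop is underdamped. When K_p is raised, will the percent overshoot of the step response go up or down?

ζ = 7.2/(2√(0.95K_p)) decreases as K_p grows; lower damping means more overshoot.

increase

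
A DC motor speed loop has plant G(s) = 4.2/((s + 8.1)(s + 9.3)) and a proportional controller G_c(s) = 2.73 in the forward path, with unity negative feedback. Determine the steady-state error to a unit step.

The loop is type 0. Static position error constant K_pos = G_c(0)·G(0) = 2.73·0.05575 = 0.1522.
Steady-state error to a unit step: e_ss = 1/(1+K_pos) = 1/1.152 = 0.868.

0.868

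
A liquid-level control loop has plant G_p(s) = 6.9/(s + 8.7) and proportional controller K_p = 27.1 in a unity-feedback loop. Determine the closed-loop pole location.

s = -195.7

Closed-loop transfer function: T(s) = K_p·G_p(s)/(1 + K_p·G_p(s)) = 187/(s + 8.7 + 187) = 187/(s + 195.7).
The closed-loop pole is at s = −195.7.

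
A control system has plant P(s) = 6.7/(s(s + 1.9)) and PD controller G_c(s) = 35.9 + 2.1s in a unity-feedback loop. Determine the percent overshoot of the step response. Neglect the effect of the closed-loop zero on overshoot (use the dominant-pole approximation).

Forward path: (35.9 + 2.1s)·6.7/(s(s+1.9)). The closed-loop characteristic equation is s² + (1.9 + 6.7·2.1)s + 6.7·35.9 = 0.
That is s² + 15.97s + 240.5 = 0, so ω_n = 15.51 rad/s and ζ = 15.97/(2·15.51) = 0.5149.
%OS = 100·exp(−πζ/√(1−ζ²)) = 15.2%.

15.2%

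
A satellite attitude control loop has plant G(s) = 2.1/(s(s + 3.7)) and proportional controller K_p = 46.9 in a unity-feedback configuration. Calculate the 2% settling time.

T_s ≈ 2.16 s

Closed-loop characteristic equation: s² + 3.7s + 98.49 = 0, so ω_n = 9.924 rad/s and ζ = 3.7/(2·9.924) = 0.1864.
2% settling time T_s ≈ 4/(ζω_n) = 4/1.85 = 2.16 s.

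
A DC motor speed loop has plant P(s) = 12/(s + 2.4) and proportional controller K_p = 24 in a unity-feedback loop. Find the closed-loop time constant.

Closed-loop transfer function: T(s) = K_p·P(s)/(1 + K_p·P(s)) = 288/(s + 2.4 + 288) = 288/(s + 290.4).
Time constant τ = 1/290.4 = 0.00344 s.

τ = 0.00344 s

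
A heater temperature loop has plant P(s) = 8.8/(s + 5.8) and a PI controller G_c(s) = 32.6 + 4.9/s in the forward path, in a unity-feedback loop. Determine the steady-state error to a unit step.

0

The open loop G_c(s)P(s) has a pole at the origin (type 1), so the static position error constant is infinite and e_ss = 1/(1+∞) = 0.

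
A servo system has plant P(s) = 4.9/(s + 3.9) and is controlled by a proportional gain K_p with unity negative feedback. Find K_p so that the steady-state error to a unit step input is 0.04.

K_p = 19.1

Steady-state error for a unit step on this type-0 loop is 1/(1 + K_p·P(0)).
P(0) = 1.256. Require 1/(1 + K_p·1.256) = 0.04, so 1 + 1.256·K_p = 25.
K_p = (25 − 1)/1.256 = 19.1.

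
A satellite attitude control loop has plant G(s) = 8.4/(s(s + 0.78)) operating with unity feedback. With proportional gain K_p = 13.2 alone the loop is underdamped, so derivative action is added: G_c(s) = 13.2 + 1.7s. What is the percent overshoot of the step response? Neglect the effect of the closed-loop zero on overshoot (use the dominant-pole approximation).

Forward path: (13.2 + 1.7s)·8.4/(s(s+0.78)). The closed-loop characteristic equation is s² + (0.78 + 8.4·1.7)s + 8.4·13.2 = 0.
That is s² + 15.06s + 110.9 = 0, so ω_n = 10.53 rad/s and ζ = 15.06/(2·10.53) = 0.7151.
%OS = 100·exp(−πζ/√(1−ζ²)) = 4.02%.

4.02%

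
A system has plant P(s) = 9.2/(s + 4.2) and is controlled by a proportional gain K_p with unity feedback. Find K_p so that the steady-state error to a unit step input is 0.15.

K_p = 2.59

For a type-0 loop with proportional control, e_ss = 1/(1 + K_p·P(0)).
P(0) = 2.19. Require 1/(1 + K_p·2.19) = 0.15, so 1 + 2.19·K_p = 6.667.
K_p = (6.667 − 1)/2.19 = 2.59.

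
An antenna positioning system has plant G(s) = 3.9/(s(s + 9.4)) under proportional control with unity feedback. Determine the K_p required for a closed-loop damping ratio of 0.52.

Closed-loop characteristic equation: s² + 9.4s + K_p·3.9 = 0.
So ω_n = √(3.9K_p) and 2ζω_n = 9.4, giving ζ = 9.4/(2√(3.9K_p)).
Setting ζ = 0.52: √(3.9K_p) = 9.4/(2·0.52) = 9.038, so K_p = 81.69/3.9 = 20.9.

K_p = 20.9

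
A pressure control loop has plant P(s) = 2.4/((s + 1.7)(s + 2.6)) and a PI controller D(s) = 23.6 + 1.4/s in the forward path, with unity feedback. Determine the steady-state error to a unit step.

The open loop D(s)P(s) has a pole at the origin (type 1), so the static position error constant is infinite and e_ss = 1/(1+∞) = 0.

0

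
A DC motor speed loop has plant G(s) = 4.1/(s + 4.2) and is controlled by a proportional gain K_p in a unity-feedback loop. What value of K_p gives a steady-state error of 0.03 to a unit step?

For a type-0 loop with proportional control, e_ss = 1/(1 + K_p·G(0)).
G(0) = 0.9762. Require 1/(1 + K_p·0.9762) = 0.03, so 1 + 0.9762·K_p = 33.33.
K_p = (33.33 − 1)/0.9762 = 33.1.

K_p = 33.1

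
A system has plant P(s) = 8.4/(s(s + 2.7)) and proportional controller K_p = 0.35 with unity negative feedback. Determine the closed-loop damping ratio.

1 + K_p·P(s) = 0 gives s² + 2.7s + 2.94 = 0.
So ω_n² = 2.94 ⇒ ω_n = 1.715 rad/s, and ζ = 2.7/(2ω_n) = 0.787.

ζ = 0.787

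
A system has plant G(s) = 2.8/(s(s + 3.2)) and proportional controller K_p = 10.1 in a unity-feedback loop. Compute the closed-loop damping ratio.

1 + K_p·G(s) = 0 gives s² + 3.2s + 28.28 = 0.
So ω_n² = 28.28 ⇒ ω_n = 5.318 rad/s, and ζ = 3.2/(2ω_n) = 0.301.

ζ = 0.301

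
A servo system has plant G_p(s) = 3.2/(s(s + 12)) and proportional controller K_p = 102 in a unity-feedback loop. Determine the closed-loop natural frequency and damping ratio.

ω_n = 18.1 rad/s, ζ = 0.332

With unity feedback the closed-loop characteristic equation is s² + 12s + 102·3.2 = s² + 12s + 326.4 = 0.
Matching s² + 2ζω_n s + ω_n²: ω_n = √326.4 = 18.07 rad/s and 2ζω_n = 12, so ζ = 12/(2·18.07) = 0.332.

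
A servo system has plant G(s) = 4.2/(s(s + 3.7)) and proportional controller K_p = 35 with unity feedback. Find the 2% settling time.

T_s ≈ 2.16 s

The closed-loop denominator s² + 3.7s + 147 gives ω_n = √147 = 12.12 and ζ = 3.7/(2ω_n) = 0.1526.
2% settling time T_s ≈ 4/(ζω_n) = 4/1.85 = 2.16 s.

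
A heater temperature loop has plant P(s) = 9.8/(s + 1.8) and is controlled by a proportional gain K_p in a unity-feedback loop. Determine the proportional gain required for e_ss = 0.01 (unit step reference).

Steady-state error for a unit step on this type-0 loop is 1/(1 + K_p·P(0)).
P(0) = 5.444. Require 1/(1 + K_p·5.444) = 0.01, so 1 + 5.444·K_p = 100.
K_p = (100 − 1)/5.444 = 18.2.

K_p = 18.2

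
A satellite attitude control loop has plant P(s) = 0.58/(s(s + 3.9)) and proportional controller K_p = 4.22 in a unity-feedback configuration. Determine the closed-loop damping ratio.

The closed-loop denominator is s(s+3.9) + 4.22·0.58 = s² + 3.9s + 2.448.
So ω_n² = 2.448 ⇒ ω_n = 1.564 rad/s, and ζ = 3.9/(2ω_n) = 1.25.

ζ = 1.25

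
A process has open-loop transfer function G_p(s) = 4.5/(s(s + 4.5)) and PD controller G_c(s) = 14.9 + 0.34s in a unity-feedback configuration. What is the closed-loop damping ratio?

ζ = 0.368

Forward path: (14.9 + 0.34s)·4.5/(s(s+4.5)). The closed-loop characteristic equation is s² + (4.5 + 4.5·0.34)s + 4.5·14.9 = 0.
That is s² + 6.03s + 67.05 = 0, so ω_n = 8.188 rad/s and ζ = 6.03/(2·8.188) = 0.3682.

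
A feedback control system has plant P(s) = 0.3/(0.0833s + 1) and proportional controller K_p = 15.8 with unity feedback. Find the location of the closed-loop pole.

s = -68.91

Closed loop: T(s) = K_p·P/(1+K_p·P) = 4.74/(0.0833s + 1 + 4.74), with pole at s = −(1 + 4.74)/0.0833 = −68.91.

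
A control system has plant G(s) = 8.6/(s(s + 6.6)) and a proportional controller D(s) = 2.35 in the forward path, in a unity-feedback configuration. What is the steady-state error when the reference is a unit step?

0

The open loop D(s)G(s) has a pole at the origin (type 1), so the static position error constant is infinite and e_ss = 1/(1+∞) = 0.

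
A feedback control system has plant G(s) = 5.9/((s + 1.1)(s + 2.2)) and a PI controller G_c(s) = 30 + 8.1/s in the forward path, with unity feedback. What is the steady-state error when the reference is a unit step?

The open loop G_c(s)G(s) has a pole at the origin (type 1), so the static position error constant is infinite and e_ss = 1/(1+∞) = 0.

0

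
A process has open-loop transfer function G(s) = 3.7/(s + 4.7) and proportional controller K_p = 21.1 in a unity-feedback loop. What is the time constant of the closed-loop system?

τ = 0.0121 s

Closed-loop transfer function: T(s) = K_p·G(s)/(1 + K_p·G(s)) = 78.07/(s + 4.7 + 78.07) = 78.07/(s + 82.77).
Time constant τ = 1/82.77 = 0.0121 s.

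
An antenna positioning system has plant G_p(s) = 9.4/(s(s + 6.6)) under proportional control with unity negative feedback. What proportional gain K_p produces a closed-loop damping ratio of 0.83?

Closed-loop characteristic equation: s² + 6.6s + K_p·9.4 = 0.
So ω_n = √(9.4K_p) and 2ζω_n = 6.6, giving ζ = 6.6/(2√(9.4K_p)).
Setting ζ = 0.83: √(9.4K_p) = 6.6/(2·0.83) = 3.976, so K_p = 15.81/9.4 = 1.68.

K_p = 1.68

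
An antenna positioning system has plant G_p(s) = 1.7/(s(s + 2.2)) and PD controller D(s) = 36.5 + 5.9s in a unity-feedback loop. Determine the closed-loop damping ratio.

Forward path: (36.5 + 5.9s)·1.7/(s(s+2.2)). The closed-loop characteristic equation is s² + (2.2 + 1.7·5.9)s + 1.7·36.5 = 0.
That is s² + 12.23s + 62.05 = 0, so ω_n = 7.877 rad/s and ζ = 12.23/(2·7.877) = 0.7763.

ζ = 0.776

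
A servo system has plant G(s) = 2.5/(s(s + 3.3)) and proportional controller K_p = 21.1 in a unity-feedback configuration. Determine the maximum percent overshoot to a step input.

48.1%

Closed-loop characteristic equation: s² + 3.3s + 52.75 = 0, so ω_n = 7.263 rad/s and ζ = 3.3/(2·7.263) = 0.2272.
%OS = 100·exp(−πζ/√(1−ζ²)) = 100·exp(−π·0.2272/√0.9484) = 48.1%.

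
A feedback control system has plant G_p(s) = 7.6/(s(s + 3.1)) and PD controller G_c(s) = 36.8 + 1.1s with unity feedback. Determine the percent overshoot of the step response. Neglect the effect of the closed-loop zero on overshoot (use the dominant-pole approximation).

Forward path: (36.8 + 1.1s)·7.6/(s(s+3.1)). The closed-loop characteristic equation is s² + (3.1 + 7.6·1.1)s + 7.6·36.8 = 0.
That is s² + 11.46s + 279.7 = 0, so ω_n = 16.72 rad/s and ζ = 11.46/(2·16.72) = 0.3426.
%OS = 100·exp(−πζ/√(1−ζ²)) = 31.8%.

31.8%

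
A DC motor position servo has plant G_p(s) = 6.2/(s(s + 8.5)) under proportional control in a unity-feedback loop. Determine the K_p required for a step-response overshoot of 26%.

From %OS = 100·exp(−πζ/√(1−ζ²)) = 26%, ζ = −ln(0.26)/√(π²+ln²(0.26)) = 0.3941.
Characteristic equation s² + 8.5s + 6.2K_p = 0 gives ζ = 8.5/(2√(6.2K_p)).
Setting ζ = 0.3941: √(6.2K_p) = 8.5/(2·0.3941) = 10.78, so K_p = 116.3/6.2 = 18.8.

K_p = 18.8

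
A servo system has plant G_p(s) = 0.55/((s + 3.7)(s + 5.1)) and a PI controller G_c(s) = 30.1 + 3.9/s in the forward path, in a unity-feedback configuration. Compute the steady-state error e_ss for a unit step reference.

The open loop G_c(s)G_p(s) has a pole at the origin (type 1), so the static position error constant is infinite and e_ss = 1/(1+∞) = 0.

0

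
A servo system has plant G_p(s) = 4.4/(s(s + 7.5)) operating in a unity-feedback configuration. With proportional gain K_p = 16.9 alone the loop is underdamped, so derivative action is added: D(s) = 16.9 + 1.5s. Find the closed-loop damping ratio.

Forward path: (16.9 + 1.5s)·4.4/(s(s+7.5)). The closed-loop characteristic equation is s² + (7.5 + 4.4·1.5)s + 4.4·16.9 = 0.
That is s² + 14.1s + 74.36 = 0, so ω_n = 8.623 rad/s and ζ = 14.1/(2·8.623) = 0.8176.

ζ = 0.818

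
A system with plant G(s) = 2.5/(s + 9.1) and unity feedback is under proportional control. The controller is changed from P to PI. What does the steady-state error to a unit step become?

0

Adding integral action puts a pole at s = 0 in the forward path, raising the system type to 1; a type-1 loop has zero steady-state error to a step.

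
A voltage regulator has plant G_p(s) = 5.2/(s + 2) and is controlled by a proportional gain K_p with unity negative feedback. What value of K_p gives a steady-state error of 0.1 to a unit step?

For a type-0 loop with proportional control, e_ss = 1/(1 + K_p·G_p(0)).
G_p(0) = 2.6. Require 1/(1 + K_p·2.6) = 0.1, so 1 + 2.6·K_p = 10.
K_p = (10 − 1)/2.6 = 3.46.

K_p = 3.46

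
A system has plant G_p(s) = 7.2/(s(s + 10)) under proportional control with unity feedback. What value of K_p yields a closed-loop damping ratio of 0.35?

K_p = 28.3

Closed-loop characteristic equation: s² + 10s + K_p·7.2 = 0.
So ω_n = √(7.2K_p) and 2ζω_n = 10, giving ζ = 10/(2√(7.2K_p)).
Setting ζ = 0.35: √(7.2K_p) = 10/(2·0.35) = 14.29, so K_p = 204.1/7.2 = 28.3.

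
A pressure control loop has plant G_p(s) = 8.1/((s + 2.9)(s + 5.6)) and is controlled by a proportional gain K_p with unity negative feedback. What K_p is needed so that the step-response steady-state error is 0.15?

For a type-0 loop with proportional control, e_ss = 1/(1 + K_p·G_p(0)).
G_p(0) = 0.4988. Require 1/(1 + K_p·0.4988) = 0.15, so 1 + 0.4988·K_p = 6.667.
K_p = (6.667 − 1)/0.4988 = 11.4.

K_p = 11.4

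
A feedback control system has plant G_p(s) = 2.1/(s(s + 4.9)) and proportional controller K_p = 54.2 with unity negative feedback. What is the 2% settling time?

The closed-loop denominator s² + 4.9s + 113.8 gives ω_n = √113.8 = 10.67 and ζ = 4.9/(2ω_n) = 0.2296.
2% settling time T_s ≈ 4/(ζω_n) = 4/2.45 = 1.63 s.

T_s ≈ 1.63 s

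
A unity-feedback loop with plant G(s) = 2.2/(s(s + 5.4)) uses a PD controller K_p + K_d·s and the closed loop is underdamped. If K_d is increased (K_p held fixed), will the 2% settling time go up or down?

decrease

Characteristic equation s² + (5.4 + 2.2K_d)s + 2.2K_p = 0: raising K_d increases ζω_n = (5.4+2.2K_d)/2 while the loop stays underdamped, so T_s ≈ 4/(ζω_n) decreases.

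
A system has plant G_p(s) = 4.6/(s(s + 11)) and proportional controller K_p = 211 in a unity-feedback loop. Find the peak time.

Closed-loop characteristic equation: s² + 11s + 970.6 = 0, so ω_n = 31.15 rad/s and ζ = 11/(2·31.15) = 0.1765.
Damped frequency ω_d = ω_n√(1−ζ²) = 30.67 rad/s, so peak time T_p = π/ω_d = 0.102 s.

T_p = 0.102 s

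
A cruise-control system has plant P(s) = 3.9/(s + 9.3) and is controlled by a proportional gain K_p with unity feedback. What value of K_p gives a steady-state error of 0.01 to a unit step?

Steady-state error for a unit step on this type-0 loop is 1/(1 + K_p·P(0)).
P(0) = 0.4194. Require 1/(1 + K_p·0.4194) = 0.01, so 1 + 0.4194·K_p = 100.
K_p = (100 − 1)/0.4194 = 236.

K_p = 236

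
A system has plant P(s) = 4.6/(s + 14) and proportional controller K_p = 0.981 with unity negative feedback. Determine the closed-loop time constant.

Closed-loop transfer function: T(s) = K_p·P(s)/(1 + K_p·P(s)) = 4.513/(s + 14 + 4.513) = 4.513/(s + 18.51).
Time constant τ = 1/18.51 = 0.054 s.

τ = 0.054 s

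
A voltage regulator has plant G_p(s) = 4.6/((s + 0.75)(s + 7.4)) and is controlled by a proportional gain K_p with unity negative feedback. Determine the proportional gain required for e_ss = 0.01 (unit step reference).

For a type-0 loop with proportional control, e_ss = 1/(1 + K_p·G_p(0)).
G_p(0) = 0.8288. Require 1/(1 + K_p·0.8288) = 0.01, so 1 + 0.8288·K_p = 100.
K_p = (100 − 1)/0.8288 = 119.

K_p = 119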